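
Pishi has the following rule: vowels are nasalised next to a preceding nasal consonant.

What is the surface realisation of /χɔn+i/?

The vowel /i/ is adjacent to the preceding nasal /n/, so it acquires [+nasal] and surfaces as [ĩ].

[χɔnĩ]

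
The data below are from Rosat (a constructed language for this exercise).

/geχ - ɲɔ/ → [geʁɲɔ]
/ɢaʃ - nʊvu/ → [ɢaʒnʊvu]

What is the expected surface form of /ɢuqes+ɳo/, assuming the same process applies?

[ɢuqezɳo]

The data show regressive voicing assimilation: /χ/ → [ʁ] before /ɲ/; /ʃ/ → [ʒ] before /n/. In each pair only voicing changes, matching the following consonant, while place and manner stay constant.
The rule targets /s/ (voiceless alveolar fricative), which sits before the trigger /ɳ/ (voiced).
A voiced alveolar fricative is [z], so the surface segment is [z].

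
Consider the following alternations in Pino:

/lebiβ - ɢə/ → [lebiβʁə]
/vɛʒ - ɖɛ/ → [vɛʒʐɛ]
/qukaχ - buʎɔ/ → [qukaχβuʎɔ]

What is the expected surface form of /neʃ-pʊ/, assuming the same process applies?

The data show progressive manner assimilation: /ɢ/ → [ʁ] after /β/; /ɖ/ → [ʐ] after /ʒ/; /b/ → [β] after /χ/. In each pair only manner changes, matching the preceding consonant, while place and voice stay constant.
/p/ is a voiceless bilabial stop. The preceding trigger /ʃ/ is a fricative, so /p/ must become a fricative as well.
The voiceless bilabial fricative is [ɸ], so /p/ → [ɸ].

[neʃɸʊ]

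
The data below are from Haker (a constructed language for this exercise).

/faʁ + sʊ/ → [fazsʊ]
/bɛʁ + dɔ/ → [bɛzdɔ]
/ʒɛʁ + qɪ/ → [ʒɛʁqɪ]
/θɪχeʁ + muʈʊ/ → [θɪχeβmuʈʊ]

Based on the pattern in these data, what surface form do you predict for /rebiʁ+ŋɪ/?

The data show regressive place assimilation: /ʁ/ → [z] before /s/; /ʁ/ → [z] before /d/; /ʁ/ → [β] before /m/. In each pair only place changes, matching the following consonant, while manner and voice stay constant.
No alternation appears in [ʒɛʁqɪ]: there the adjacent consonants already agree in place (/ʁ/ and /q/ are both uvular), so this form is consistent with the same rule.
The rule targets /ʁ/ (voiced uvular fricative), which sits before the trigger /ŋ/ (velar).
A voiced velar fricative is [ɣ], so the surface segment is [ɣ].

[rebiɣŋɪ]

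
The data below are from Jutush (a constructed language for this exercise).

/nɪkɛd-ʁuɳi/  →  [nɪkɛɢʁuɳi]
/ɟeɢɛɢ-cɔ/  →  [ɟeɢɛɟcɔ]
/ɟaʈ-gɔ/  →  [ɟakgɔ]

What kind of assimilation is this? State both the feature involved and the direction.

Underlying /d/ is realised as [ɢ] next to /ʁ/; /ʁ/ itself does not change.
/d/ is alveolar while /ʁ/ is uvular; the output [ɢ] is uvular, matching the trigger — so the feature that spreads is place.
Manner and voice are unchanged, so the assimilation is partial, not total.
The other alternating forms pattern the same way: /ɢ/ → [ɟ] before /c/ (uvular → palatal, matching palatal); /ʈ/ → [k] before /g/ (retroflex → velar, matching velar) — only place changes, and always toward the following segment.
The trigger is the following segment, so the direction is regressive (anticipatory).

regressive place assimilation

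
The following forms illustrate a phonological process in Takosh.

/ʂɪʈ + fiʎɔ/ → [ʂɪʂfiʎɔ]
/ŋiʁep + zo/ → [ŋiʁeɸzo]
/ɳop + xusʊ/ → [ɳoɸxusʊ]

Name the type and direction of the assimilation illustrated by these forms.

Underlying /ʈ/ is realised as [ʂ] next to /f/; /f/ itself does not change.
The change stop → fricative matches the manner of the following /f/, identifying this as manner assimilation.
Place and voice are unchanged, so the assimilation is partial, not total.
Checking the remaining alternations: /p/ → [ɸ] before /z/ (stop → fricative, matching a fricative); /p/ → [ɸ] before /x/ (stop → fricative, matching a fricative) — only manner changes, and always toward the following segment.
Since the segment that changes precedes the conditioning segment, the assimilation is regressive.

regressive manner assimilation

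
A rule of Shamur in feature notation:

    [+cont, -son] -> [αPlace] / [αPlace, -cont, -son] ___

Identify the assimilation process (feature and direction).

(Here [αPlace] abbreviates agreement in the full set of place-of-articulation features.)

progressive place assimilation

The shared variable α links the value of the place features (abbreviated [Place]) on the target to the same value on the neighbouring segment, so place is the feature that assimilates.
The conditioning segment sits to the left of the focus bar, meaning the trigger precedes the segment that changes — progressive assimilation.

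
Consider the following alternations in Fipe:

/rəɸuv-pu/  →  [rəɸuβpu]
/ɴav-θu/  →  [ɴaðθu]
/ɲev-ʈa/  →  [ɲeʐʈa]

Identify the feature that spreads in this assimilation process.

Comparing underlying and surface forms, /v/ → [β] is the alternation; the neighbouring /p/ is constant.
/v/ is labiodental while /p/ is bilabial; the output [β] is bilabial, matching the trigger — so the feature that spreads is place.
Checking the remaining alternations: /v/ → [ð] before /θ/ (labiodental → dental, matching dental); /v/ → [ʐ] before /ʈ/ (labiodental → retroflex, matching retroflex) — only place changes, and always toward the following segment.

place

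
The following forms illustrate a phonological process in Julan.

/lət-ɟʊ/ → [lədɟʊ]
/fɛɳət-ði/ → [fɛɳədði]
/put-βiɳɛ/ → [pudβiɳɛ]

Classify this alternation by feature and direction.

Underlying /t/ is realised as [d] next to /ɟ/; /ɟ/ itself does not change.
The change voiceless → voiced matches the voicing of the following /ɟ/, identifying this as voicing assimilation.
Place and manner are unchanged, so the assimilation is partial, not total.
Checking the remaining alternations: /t/ → [d] before /ð/ (voiceless → voiced, matching voiced); /t/ → [d] before /β/ (voiceless → voiced, matching voiced) — only voicing changes, and always toward the following segment.
Since the segment that changes precedes the conditioning segment, the assimilation is regressive.

regressive voicing assimilation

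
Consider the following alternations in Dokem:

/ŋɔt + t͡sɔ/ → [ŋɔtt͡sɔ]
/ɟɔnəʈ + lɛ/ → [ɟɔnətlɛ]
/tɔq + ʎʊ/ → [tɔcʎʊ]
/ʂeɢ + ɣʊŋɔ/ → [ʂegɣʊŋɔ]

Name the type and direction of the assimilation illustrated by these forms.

Underlying /ʈ/ is realised as [t] next to /l/; /l/ itself does not change.
The change retroflex → alveolar matches the place of the following /l/, identifying this as place assimilation.
Manner and voice are unchanged, so the assimilation is partial, not total.
The other alternating forms pattern the same way: /q/ → [c] before /ʎ/ (uvular → palatal, matching palatal); /ɢ/ → [g] before /ɣ/ (uvular → velar, matching velar) — only place changes, and always toward the following segment.
No alternation appears in [ŋɔtt͡sɔ]: there the adjacent consonants already agree in place (/t/ and /t͡s/ are both alveolar), so this form is consistent with the same rule.
Since the segment that changes precedes the conditioning segment, the assimilation is regressive.

regressive place assimilation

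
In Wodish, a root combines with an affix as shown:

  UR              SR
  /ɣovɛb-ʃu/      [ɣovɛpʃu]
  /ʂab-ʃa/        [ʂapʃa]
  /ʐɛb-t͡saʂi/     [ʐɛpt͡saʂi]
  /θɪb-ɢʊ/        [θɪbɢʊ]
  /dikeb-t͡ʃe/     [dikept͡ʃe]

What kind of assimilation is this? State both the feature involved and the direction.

The segment that alternates is /b/, which surfaces as [p] when adjacent to /ʃ/.
The change voiced → voiceless matches the voicing of the following /ʃ/, identifying this as voicing assimilation.
Place and manner are unchanged, so the assimilation is partial, not total.
Checking the remaining alternations: /b/ → [p] before /t͡s/ (voiced → voiceless, matching voiceless); /b/ → [p] before /t͡ʃ/ (voiced → voiceless, matching voiceless) — only voicing changes, and always toward the following segment.
No alternation appears in [θɪbɢʊ]: there the adjacent consonants already agree in voicing (/b/ and /ɢ/ are both voiced), so this form is consistent with the same rule.
Since the segment that changes precedes the conditioning segment, the assimilation is regressive.

regressive voicing assimilation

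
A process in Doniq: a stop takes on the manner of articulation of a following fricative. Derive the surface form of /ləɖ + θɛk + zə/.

[ləʐθɛxzə]

/ɖ/ is a voiced retroflex stop. The following trigger /θ/ is a fricative, so /ɖ/ must become a fricative as well.
Changing only its manner to fricative gives [ʐ] — the voiced retroflex fricative.
The same rule applies at the second boundary: /k/ → [x] next to /z/.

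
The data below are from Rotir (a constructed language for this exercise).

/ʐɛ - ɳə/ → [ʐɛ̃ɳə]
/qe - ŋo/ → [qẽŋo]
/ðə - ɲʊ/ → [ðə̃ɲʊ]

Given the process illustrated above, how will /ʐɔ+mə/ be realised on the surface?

[ʐɔ̃mə]

The data show regressive nasality assimilation (vowel nasalisation): /ɛ/ → [ɛ̃] before /ɳ/; /e/ → [ẽ] before /ŋ/; /ə/ → [ə̃] before /ɲ/ — a vowel is nasalised by an immediately following nasal consonant.
The vowel /ɔ/ is adjacent to the following nasal /m/, so it acquires [+nasal] and surfaces as [ɔ̃].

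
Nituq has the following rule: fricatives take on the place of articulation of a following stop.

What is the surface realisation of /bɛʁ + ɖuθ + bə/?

/ʁ/ is a voiced uvular fricative. The following trigger /ɖ/ is retroflex, so /ʁ/ must become retroflex as well.
The voiced retroflex fricative is [ʐ], so /ʁ/ → [ʐ].
The same rule applies at the second boundary: /θ/ → [ɸ] next to /b/.

[bɛʐɖuɸbə]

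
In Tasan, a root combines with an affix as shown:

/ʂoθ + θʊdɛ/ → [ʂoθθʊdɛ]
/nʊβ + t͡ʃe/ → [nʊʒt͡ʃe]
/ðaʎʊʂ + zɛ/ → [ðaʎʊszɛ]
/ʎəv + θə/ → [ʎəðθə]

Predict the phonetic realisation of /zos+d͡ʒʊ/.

[zoʃd͡ʒʊ]

The data show regressive place assimilation: /β/ → [ʒ] before /t͡ʃ/; /ʂ/ → [s] before /z/; /v/ → [ð] before /θ/. In each pair only place changes, matching the following consonant, while manner and voice stay constant.
No alternation appears in [ʂoθθʊdɛ]: there the adjacent consonants already agree in place (/θ/ and /θ/ are both dental), so this form is consistent with the same rule.
/s/ is a voiceless alveolar fricative. The following trigger /d͡ʒ/ is postalveolar, so /s/ must become postalveolar as well.
A voiceless postalveolar fricative is [ʃ], so the surface segment is [ʃ].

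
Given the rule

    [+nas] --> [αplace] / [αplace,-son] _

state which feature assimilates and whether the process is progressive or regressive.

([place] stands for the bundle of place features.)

The rule copies the place features (abbreviated [place]) from the environment onto the target, so the assimilating feature is place.
Since the environment is written before the underscore, the trigger precedes the target; the direction is progressive.

progressive place assimilation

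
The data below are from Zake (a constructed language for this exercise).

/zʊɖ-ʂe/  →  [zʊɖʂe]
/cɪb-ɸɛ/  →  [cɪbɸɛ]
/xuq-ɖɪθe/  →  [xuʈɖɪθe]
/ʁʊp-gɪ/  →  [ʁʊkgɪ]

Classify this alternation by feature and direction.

regressive place assimilation

The segment that alternates is /q/, which surfaces as [ʈ] when adjacent to /ɖ/.
/q/ is uvular while /ɖ/ is retroflex; the output [ʈ] is retroflex, matching the trigger — so the feature that spreads is place.
Manner and voice are unchanged, so the assimilation is partial, not total.
The other alternating form patterns the same way: /p/ → [k] before /g/ (bilabial → velar, matching velar) — only place changes, and always toward the following segment.
No alternation appears in [zʊɖʂe], [cɪbɸɛ]: there the adjacent consonants already agree in place (/ɖ/ and /ʂ/ are both retroflex; /b/ and /ɸ/ are both bilabial), so these forms are consistent with the same rule.
Since the segment that changes precedes the conditioning segment, the assimilation is regressive.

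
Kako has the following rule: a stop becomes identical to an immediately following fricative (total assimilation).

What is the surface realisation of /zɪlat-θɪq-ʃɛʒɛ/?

[zɪlaθθɪʃʃɛʒɛ]

/t/ is the segment targeted by the rule; it sits immediately before /θ/, so it assimilates completely and surfaces as [θ].
The same rule applies at the second boundary: /q/ → [ʃ] next to /ʃ/.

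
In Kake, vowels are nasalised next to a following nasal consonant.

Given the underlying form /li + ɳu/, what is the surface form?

[lĩɳu]

/i/ sits next to the nasal /ɳ/ and is therefore nasalised to [ĩ].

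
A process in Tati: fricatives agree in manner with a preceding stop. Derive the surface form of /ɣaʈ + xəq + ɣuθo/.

/x/ is a voiceless velar fricative. The preceding trigger /ʈ/ is a stop, so /x/ must become a stop as well.
A voiceless velar stop is [k], so the surface segment is [k].
At the second juncture, /ɣ/ likewise becomes [g] adjacent to /q/.

[ɣaʈkəqguθo]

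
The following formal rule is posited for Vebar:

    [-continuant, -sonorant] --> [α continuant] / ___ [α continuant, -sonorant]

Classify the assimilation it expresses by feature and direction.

regressive manner assimilation

The shared variable α links the value of [continuant] on the target to that of the neighbouring obstruent. [continuant] distinguishes stops from fricatives — a manner-of-articulation feature — so this is manner assimilation.
Since the environment is written after the underscore, the trigger follows the target; the direction is regressive.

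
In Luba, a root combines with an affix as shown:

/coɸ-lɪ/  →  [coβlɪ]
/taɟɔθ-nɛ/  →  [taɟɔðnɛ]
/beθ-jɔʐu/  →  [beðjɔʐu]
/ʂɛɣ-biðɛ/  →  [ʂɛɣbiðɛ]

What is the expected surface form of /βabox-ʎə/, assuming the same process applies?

[βaboɣʎə]

The data show regressive voicing assimilation: /ɸ/ → [β] before /l/; /θ/ → [ð] before /n/; /θ/ → [ð] before /j/. In each pair only voicing changes, matching the following consonant, while place and manner stay constant.
No alternation appears in [ʂɛɣbiðɛ]: there the adjacent consonants already agree in voicing (/ɣ/ and /b/ are both voiced), so this form is consistent with the same rule.
The rule targets /x/ (voiceless velar fricative), which sits before the trigger /ʎ/ (voiced).
Changing only its voicing to voiced gives [ɣ] — the voiced velar fricative.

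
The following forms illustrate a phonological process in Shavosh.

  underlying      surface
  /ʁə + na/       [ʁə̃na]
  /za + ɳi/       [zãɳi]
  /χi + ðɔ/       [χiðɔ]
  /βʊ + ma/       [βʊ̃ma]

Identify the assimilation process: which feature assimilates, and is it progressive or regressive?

The vowel /ə/ surfaces as nasalised [ə̃] next to the following nasal /n/ — it has acquired the [+nasal] feature of its neighbour.
Likewise in the remaining data: /a/ → [ã] before /ɳ/; /ʊ/ → [ʊ̃] before /m/ — each time a vowel is nasalised next to a following nasal.
No change occurs in [χiðɔ] because the vowel at the boundary is adjacent to an oral consonant, not a nasal (/i/ next to /ð/).
Because the conditioning nasal is to the right of the vowel that changes, the process is regressive (anticipatory).

regressive nasality assimilation (vowel nasalisation)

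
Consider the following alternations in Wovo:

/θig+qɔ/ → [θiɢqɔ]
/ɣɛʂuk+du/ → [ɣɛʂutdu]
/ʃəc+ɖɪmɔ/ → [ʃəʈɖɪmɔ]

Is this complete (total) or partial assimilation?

partial assimilation

Comparing underlying and surface forms, /g/ → [ɢ] is the alternation; the neighbouring /q/ is constant.
The change velar → uvular matches the place of the following /q/, identifying this as place assimilation.
Manner and voice are unchanged, so the assimilation is partial, not total.
The other alternating forms pattern the same way: /k/ → [t] before /d/ (velar → alveolar, matching alveolar); /c/ → [ʈ] before /ɖ/ (palatal → retroflex, matching retroflex) — only place changes, and always toward the following segment.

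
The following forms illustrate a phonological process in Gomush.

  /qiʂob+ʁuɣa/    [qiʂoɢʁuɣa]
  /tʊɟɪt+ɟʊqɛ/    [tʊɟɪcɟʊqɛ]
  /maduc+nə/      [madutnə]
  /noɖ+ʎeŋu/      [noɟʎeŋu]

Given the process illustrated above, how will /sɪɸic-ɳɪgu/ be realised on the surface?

[sɪɸiʈɳɪgu]

The data show regressive place assimilation: /b/ → [ɢ] before /ʁ/; /t/ → [c] before /ɟ/; /c/ → [t] before /n/; /ɖ/ → [ɟ] before /ʎ/. In each pair only place changes, matching the following consonant, while manner and voice stay constant.
/c/ is a voiceless palatal stop. The following trigger /ɳ/ is retroflex, so /c/ must become retroflex as well.
The voiceless retroflex stop is [ʈ], so /c/ → [ʈ].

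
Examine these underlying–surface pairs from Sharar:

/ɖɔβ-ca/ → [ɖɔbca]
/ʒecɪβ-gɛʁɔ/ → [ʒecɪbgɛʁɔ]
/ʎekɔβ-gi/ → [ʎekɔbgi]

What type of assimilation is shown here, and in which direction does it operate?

Comparing underlying and surface forms, /β/ → [b] is the alternation; the neighbouring /c/ is constant.
The change fricative → stop matches the manner of the following /c/, identifying this as manner assimilation.
Place and voice are unchanged, so the assimilation is partial, not total.
Checking the remaining alternation: /β/ → [b] before /g/ (fricative → stop, matching a stop) — only manner changes, and always toward the following segment.
The trigger is the following segment, so the direction is regressive (anticipatory).

regressive manner assimilation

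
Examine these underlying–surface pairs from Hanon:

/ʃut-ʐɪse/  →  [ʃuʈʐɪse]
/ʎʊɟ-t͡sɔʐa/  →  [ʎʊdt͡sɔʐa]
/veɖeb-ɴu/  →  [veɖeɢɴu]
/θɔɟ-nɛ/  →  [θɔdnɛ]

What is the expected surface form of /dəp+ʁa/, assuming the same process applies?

[dəqʁa]

The data show regressive place assimilation: /t/ → [ʈ] before /ʐ/; /ɟ/ → [d] before /t͡s/; /b/ → [ɢ] before /ɴ/; /ɟ/ → [d] before /n/. In each pair only place changes, matching the following consonant, while manner and voice stay constant.
/p/ is a voiceless bilabial stop. The following trigger /ʁ/ is uvular, so /p/ must become uvular as well.
The voiceless uvular stop is [q], so /p/ → [q].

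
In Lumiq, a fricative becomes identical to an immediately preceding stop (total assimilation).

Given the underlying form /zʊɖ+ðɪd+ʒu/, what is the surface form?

[zʊɖɖɪddu]

/ð/ is the segment targeted by the rule; it sits immediately after /ɖ/, so it assimilates completely and surfaces as [ɖ].
The same rule applies at the second boundary: /ʒ/ → [d] next to /d/.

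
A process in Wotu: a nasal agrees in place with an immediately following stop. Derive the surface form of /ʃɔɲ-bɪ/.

[ʃɔmbɪ]

/ɲ/ is a voiced palatal nasal. The following trigger /b/ is bilabial, so /ɲ/ must become bilabial as well.
The voiced bilabial nasal is [m], so /ɲ/ → [m].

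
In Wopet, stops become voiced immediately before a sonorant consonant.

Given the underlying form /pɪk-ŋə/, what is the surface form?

[pɪgŋə]

/k/ is a voiceless velar stop. The following trigger /ŋ/ is voiced, so /k/ must become voiced as well.
Changing only its voicing to voiced gives [g] — the voiced velar stop.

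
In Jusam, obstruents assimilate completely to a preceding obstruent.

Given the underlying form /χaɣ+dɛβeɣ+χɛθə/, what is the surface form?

[χaɣɣɛβeɣɣɛθə]

/d/ is the segment targeted by the rule; it sits immediately after /ɣ/, so it assimilates completely and surfaces as [ɣ].
The same rule applies at the second boundary: /χ/ → [ɣ] next to /ɣ/.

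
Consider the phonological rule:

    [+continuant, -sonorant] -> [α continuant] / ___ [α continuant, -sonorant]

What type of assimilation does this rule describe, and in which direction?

The shared variable α links the value of [continuant] on the target to that of the neighbouring obstruent. [continuant] distinguishes stops from fricatives — a manner-of-articulation feature — so this is manner assimilation.
Since the environment is written after the underscore, the trigger follows the target; the direction is regressive.

regressive manner assimilation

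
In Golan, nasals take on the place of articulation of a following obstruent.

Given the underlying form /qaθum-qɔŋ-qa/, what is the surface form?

/m/ is a voiced bilabial nasal. The following trigger /q/ is uvular, so /m/ must become uvular as well.
Changing only its place to uvular gives [ɴ] — the voiced uvular nasal.
The same rule applies at the second boundary: /ŋ/ → [ɴ] next to /q/.

[qaθuɴqɔɴqa]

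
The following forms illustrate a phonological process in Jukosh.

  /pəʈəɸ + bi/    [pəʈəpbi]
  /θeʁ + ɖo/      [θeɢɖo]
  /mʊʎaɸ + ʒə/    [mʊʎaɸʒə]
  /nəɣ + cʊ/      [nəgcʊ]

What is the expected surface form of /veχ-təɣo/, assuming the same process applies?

[veqtəɣo]

The data show regressive manner assimilation: /ɸ/ → [p] before /b/; /ʁ/ → [ɢ] before /ɖ/; /ɣ/ → [g] before /c/. In each pair only manner changes, matching the following consonant, while place and voice stay constant.
No alternation appears in [mʊʎaɸʒə]: there the adjacent consonants already agree in manner (/ɸ/ and /ʒ/ are both fricatives), so this form is consistent with the same rule.
The rule targets /χ/ (voiceless uvular fricative), which sits before the trigger /t/ (stop).
The voiceless uvular stop is [q], so /χ/ → [q].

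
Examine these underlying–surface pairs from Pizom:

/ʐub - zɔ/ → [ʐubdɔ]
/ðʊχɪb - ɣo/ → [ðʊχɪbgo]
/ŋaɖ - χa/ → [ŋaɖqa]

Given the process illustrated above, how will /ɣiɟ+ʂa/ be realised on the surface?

[ɣiɟʈa]

The data show progressive manner assimilation: /z/ → [d] after /b/; /ɣ/ → [g] after /b/; /χ/ → [q] after /ɖ/. In each pair only manner changes, matching the preceding consonant, while place and voice stay constant.
The rule targets /ʂ/ (voiceless retroflex fricative), which sits after the trigger /ɟ/ (stop).
A voiceless retroflex stop is [ʈ], so the surface segment is [ʈ].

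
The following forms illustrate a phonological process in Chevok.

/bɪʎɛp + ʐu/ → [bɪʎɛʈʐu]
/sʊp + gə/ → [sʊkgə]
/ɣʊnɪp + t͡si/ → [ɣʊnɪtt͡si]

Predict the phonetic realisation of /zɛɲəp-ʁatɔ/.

[zɛɲəqʁatɔ]

The data show regressive place assimilation: /p/ → [ʈ] before /ʐ/; /p/ → [k] before /g/; /p/ → [t] before /t͡s/. In each pair only place changes, matching the following consonant, while manner and voice stay constant.
The rule targets /p/ (voiceless bilabial stop), which sits before the trigger /ʁ/ (uvular).
Changing only its place to uvular gives [q] — the voiceless uvular stop.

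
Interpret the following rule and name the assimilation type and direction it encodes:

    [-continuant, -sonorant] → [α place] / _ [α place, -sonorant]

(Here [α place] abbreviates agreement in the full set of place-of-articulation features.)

regressive place assimilation

The rule copies the place features (abbreviated [place]) from the environment onto the target, so the assimilating feature is place.
Since the environment is written after the underscore, the trigger follows the target; the direction is regressive.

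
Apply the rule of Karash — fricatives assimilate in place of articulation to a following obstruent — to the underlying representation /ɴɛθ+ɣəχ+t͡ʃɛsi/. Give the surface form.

[ɴɛxɣəʃt͡ʃɛsi]

/θ/ is a voiceless dental fricative. The following trigger /ɣ/ is velar, so /θ/ must become velar as well.
The voiceless velar fricative is [x], so /θ/ → [x].
The same rule applies at the second boundary: /χ/ → [ʃ] next to /t͡ʃ/.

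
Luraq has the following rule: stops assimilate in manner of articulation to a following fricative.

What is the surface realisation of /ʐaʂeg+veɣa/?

/g/ is a voiced velar stop. The following trigger /v/ is a fricative, so /g/ must become a fricative as well.
The voiced velar fricative is [ɣ], so /g/ → [ɣ].

[ʐaʂeɣveɣa]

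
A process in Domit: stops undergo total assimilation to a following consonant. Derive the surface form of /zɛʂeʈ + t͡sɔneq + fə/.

/ʈ/ is the segment targeted by the rule; it sits immediately before /t͡s/, so it assimilates completely and surfaces as [t͡s].
The same rule applies at the second boundary: /q/ → [f] next to /f/.

[zɛʂet͡st͡sɔneffə]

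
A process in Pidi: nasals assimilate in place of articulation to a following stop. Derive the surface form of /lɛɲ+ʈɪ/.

The rule targets /ɲ/ (voiced palatal nasal), which sits before the trigger /ʈ/ (retroflex).
A voiced retroflex nasal is [ɳ], so the surface segment is [ɳ].

[lɛɳʈɪ]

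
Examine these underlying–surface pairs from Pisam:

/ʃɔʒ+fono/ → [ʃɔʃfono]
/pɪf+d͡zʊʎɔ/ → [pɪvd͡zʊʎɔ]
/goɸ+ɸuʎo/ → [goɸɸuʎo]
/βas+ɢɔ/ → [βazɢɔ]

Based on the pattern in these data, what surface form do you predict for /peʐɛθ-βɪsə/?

The data show regressive voicing assimilation: /ʒ/ → [ʃ] before /f/; /f/ → [v] before /d͡z/; /s/ → [z] before /ɢ/. In each pair only voicing changes, matching the following consonant, while place and manner stay constant.
No alternation appears in [goɸɸuʎo]: there the adjacent consonants already agree in voicing (/ɸ/ and /ɸ/ are both voiceless), so this form is consistent with the same rule.
/θ/ is a voiceless dental fricative. The following trigger /β/ is voiced, so /θ/ must become voiced as well.
Changing only its voicing to voiced gives [ð] — the voiced dental fricative.

[peʐɛðβɪsə]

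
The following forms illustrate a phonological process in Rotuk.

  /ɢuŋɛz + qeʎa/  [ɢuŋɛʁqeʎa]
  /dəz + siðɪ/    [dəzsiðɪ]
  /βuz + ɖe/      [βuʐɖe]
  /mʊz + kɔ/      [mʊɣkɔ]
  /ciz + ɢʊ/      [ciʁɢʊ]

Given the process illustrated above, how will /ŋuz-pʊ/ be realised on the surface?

[ŋuβpʊ]

The data show regressive place assimilation: /z/ → [ʁ] before /q/; /z/ → [ʐ] before /ɖ/; /z/ → [ɣ] before /k/; /z/ → [ʁ] before /ɢ/. In each pair only place changes, matching the following consonant, while manner and voice stay constant.
Nothing changes in [dəzsiðɪ]: there the adjacent consonants already agree in place (/z/ and /s/ are both alveolar), so this form is consistent with the same rule.
The rule targets /z/ (voiced alveolar fricative), which sits before the trigger /p/ (bilabial).
A voiced bilabial fricative is [β], so the surface segment is [β].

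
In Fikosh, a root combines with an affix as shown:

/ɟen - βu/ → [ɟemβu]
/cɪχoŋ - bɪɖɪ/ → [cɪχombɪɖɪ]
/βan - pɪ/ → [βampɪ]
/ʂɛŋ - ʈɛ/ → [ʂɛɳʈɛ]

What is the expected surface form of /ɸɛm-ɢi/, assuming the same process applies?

[ɸɛɴɢi]

The data show regressive place assimilation: /n/ → [m] before /β/; /ŋ/ → [m] before /b/; /n/ → [m] before /p/; /ŋ/ → [ɳ] before /ʈ/. In each pair only place changes, matching the following consonant, while manner and voice stay constant.
The rule targets /m/ (voiced bilabial nasal), which sits before the trigger /ɢ/ (uvular).
The voiced uvular nasal is [ɴ], so /m/ → [ɴ].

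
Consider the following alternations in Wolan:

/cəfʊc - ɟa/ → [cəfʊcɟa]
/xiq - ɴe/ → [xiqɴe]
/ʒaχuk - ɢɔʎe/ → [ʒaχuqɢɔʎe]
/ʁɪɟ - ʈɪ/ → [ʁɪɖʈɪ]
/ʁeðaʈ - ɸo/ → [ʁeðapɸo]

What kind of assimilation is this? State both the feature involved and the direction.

The segment that alternates is /k/, which surfaces as [q] when adjacent to /ɢ/.
/k/ is velar while /ɢ/ is uvular; the output [q] is uvular, matching the trigger — so the feature that spreads is place.
Manner and voice are unchanged, so the assimilation is partial, not total.
Checking the remaining alternations: /ɟ/ → [ɖ] before /ʈ/ (palatal → retroflex, matching retroflex); /ʈ/ → [p] before /ɸ/ (retroflex → bilabial, matching bilabial) — only place changes, and always toward the following segment.
No alternation appears in [cəfʊcɟa], [xiqɴe]: there the adjacent consonants already agree in place (/c/ and /ɟ/ are both palatal; /q/ and /ɴ/ are both uvular), so these forms are consistent with the same rule.
Since the segment that changes precedes the conditioning segment, the assimilation is regressive.

regressive place assimilation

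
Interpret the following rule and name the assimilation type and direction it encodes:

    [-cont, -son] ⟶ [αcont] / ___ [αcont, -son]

The shared variable α links the value of [cont] on the target to that of the neighbouring obstruent. [cont] distinguishes stops from fricatives — a manner-of-articulation feature — so this is manner assimilation.
Since the environment is written after the underscore, the trigger follows the target; the direction is regressive.

regressive manner assimilation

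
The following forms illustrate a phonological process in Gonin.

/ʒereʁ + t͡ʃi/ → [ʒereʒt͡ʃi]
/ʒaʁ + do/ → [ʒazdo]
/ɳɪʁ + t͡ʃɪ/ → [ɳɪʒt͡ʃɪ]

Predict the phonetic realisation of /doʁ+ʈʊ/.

[doʐʈʊ]

The data show regressive place assimilation: /ʁ/ → [ʒ] before /t͡ʃ/; /ʁ/ → [z] before /d/. In each pair only place changes, matching the following consonant, while manner and voice stay constant.
/ʁ/ is a voiced uvular fricative. The following trigger /ʈ/ is retroflex, so /ʁ/ must become retroflex as well.
Changing only its place to retroflex gives [ʐ] — the voiced retroflex fricative.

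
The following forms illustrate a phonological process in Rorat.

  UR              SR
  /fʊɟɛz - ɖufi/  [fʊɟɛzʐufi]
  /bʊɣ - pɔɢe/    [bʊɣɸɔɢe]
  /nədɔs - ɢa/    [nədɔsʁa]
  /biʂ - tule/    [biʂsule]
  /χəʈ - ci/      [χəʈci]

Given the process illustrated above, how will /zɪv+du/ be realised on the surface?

The data show progressive manner assimilation: /ɖ/ → [ʐ] after /z/; /p/ → [ɸ] after /ɣ/; /ɢ/ → [ʁ] after /s/; /t/ → [s] after /ʂ/. In each pair only manner changes, matching the preceding consonant, while place and voice stay constant.
No alternation appears in [χəʈci]: there the adjacent consonants already agree in manner (/c/ and /ʈ/ are both stops), so this form is consistent with the same rule.
/d/ is a voiced alveolar stop. The preceding trigger /v/ is a fricative, so /d/ must become a fricative as well.
Changing only its manner to fricative gives [z] — the voiced alveolar fricative.

[zɪvzu]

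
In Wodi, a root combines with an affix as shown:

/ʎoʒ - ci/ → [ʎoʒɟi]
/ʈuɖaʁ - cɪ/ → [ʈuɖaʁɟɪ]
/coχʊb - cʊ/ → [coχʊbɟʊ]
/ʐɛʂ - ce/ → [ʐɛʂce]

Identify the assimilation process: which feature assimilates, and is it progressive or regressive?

progressive voicing assimilation

The segment that alternates is /c/, which surfaces as [ɟ] when adjacent to /ʒ/.
The change voiceless → voiced matches the voicing of the preceding /ʒ/, identifying this as voicing assimilation.
Place and manner are unchanged, so the assimilation is partial, not total.
Checking the remaining alternations: /c/ → [ɟ] after /ʁ/ (voiceless → voiced, matching voiced); /c/ → [ɟ] after /b/ (voiceless → voiced, matching voiced) — only voicing changes, and always toward the preceding segment.
No alternation appears in [ʐɛʂce]: there the adjacent consonants already agree in voicing (/c/ and /ʂ/ are both voiceless), so this form is consistent with the same rule.
Since the segment that changes follows the conditioning segment, the assimilation is progressive.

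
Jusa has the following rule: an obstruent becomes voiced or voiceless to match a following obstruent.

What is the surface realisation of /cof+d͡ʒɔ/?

/f/ is a voiceless labiodental fricative. The following trigger /d͡ʒ/ is voiced, so /f/ must become voiced as well.
The voiced labiodental fricative is [v], so /f/ → [v].

[covd͡ʒɔ]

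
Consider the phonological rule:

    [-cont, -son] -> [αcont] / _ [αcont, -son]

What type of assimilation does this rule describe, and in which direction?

The rule copies [cont] (continuancy) from the environment onto the target stops; since [±cont] encodes the stop/fricative manner contrast, the assimilating dimension is manner.
The conditioning segment sits to the right of the focus bar, meaning the trigger follows the segment that changes — regressive assimilation.

regressive manner assimilation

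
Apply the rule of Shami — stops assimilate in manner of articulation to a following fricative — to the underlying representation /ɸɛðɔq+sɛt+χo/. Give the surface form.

[ɸɛðɔχsɛsχo]

/q/ is a voiceless uvular stop. The following trigger /s/ is a fricative, so /q/ must become a fricative as well.
A voiceless uvular fricative is [χ], so the surface segment is [χ].
The same rule applies at the second boundary: /t/ → [s] next to /χ/.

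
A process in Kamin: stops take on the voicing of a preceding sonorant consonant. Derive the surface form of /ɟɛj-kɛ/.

[ɟɛjgɛ]

The rule targets /k/ (voiceless velar stop), which sits after the trigger /j/ (voiced).
Changing only its voicing to voiced gives [g] — the voiced velar stop.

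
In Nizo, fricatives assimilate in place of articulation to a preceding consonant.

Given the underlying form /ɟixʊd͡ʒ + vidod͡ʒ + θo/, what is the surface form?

The rule targets /v/ (voiced labiodental fricative), which sits after the trigger /d͡ʒ/ (postalveolar).
The voiced postalveolar fricative is [ʒ], so /v/ → [ʒ].
At the second juncture, /θ/ likewise becomes [ʃ] adjacent to /d͡ʒ/.

[ɟixʊd͡ʒʒidod͡ʒʃo]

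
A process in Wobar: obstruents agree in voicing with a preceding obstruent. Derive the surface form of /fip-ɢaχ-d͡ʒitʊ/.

/ɢ/ is a voiced uvular stop. The preceding trigger /p/ is voiceless, so /ɢ/ must become voiceless as well.
A voiceless uvular stop is [q], so the surface segment is [q].
At the second juncture, /d͡ʒ/ likewise becomes [t͡ʃ] adjacent to /χ/.

[fipqaχt͡ʃitʊ]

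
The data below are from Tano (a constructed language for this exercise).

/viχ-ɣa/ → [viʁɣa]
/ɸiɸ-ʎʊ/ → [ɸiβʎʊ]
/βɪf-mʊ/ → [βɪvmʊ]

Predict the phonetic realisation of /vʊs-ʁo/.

[vʊzʁo]

The data show regressive voicing assimilation: /χ/ → [ʁ] before /ɣ/; /ɸ/ → [β] before /ʎ/; /f/ → [v] before /m/. In each pair only voicing changes, matching the following consonant, while place and manner stay constant.
/s/ is a voiceless alveolar fricative. The following trigger /ʁ/ is voiced, so /s/ must become voiced as well.
Changing only its voicing to voiced gives [z] — the voiced alveolar fricative.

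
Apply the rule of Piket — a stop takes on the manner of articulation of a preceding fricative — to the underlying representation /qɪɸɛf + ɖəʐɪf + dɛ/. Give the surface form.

/ɖ/ is a voiced retroflex stop. The preceding trigger /f/ is a fricative, so /ɖ/ must become a fricative as well.
The voiced retroflex fricative is [ʐ], so /ɖ/ → [ʐ].
The same rule applies at the second boundary: /d/ → [z] next to /f/.

[qɪɸɛfʐəʐɪfzɛ]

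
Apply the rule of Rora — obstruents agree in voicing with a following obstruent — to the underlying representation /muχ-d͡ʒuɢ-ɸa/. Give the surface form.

[muʁd͡ʒuqɸa]

The rule targets /χ/ (voiceless uvular fricative), which sits before the trigger /d͡ʒ/ (voiced).
The voiced uvular fricative is [ʁ], so /χ/ → [ʁ].
The same rule applies at the second boundary: /ɢ/ → [q] next to /ɸ/.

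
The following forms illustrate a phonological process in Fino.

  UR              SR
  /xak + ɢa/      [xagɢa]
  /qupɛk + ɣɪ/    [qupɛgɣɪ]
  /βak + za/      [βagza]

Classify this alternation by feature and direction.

The segment that alternates is /k/, which surfaces as [g] when adjacent to /ɢ/.
The change voiceless → voiced matches the voicing of the following /ɢ/, identifying this as voicing assimilation.
Place and manner are unchanged, so the assimilation is partial, not total.
The other alternating forms pattern the same way: /k/ → [g] before /ɣ/ (voiceless → voiced, matching voiced); /k/ → [g] before /z/ (voiceless → voiced, matching voiced) — only voicing changes, and always toward the following segment.
Since the segment that changes precedes the conditioning segment, the assimilation is regressive.

regressive voicing assimilation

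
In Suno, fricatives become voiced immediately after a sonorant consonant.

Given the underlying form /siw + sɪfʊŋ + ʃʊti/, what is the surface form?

The rule targets /s/ (voiceless alveolar fricative), which sits after the trigger /w/ (voiced).
A voiced alveolar fricative is [z], so the surface segment is [z].
At the second juncture, /ʃ/ likewise becomes [ʒ] adjacent to /ŋ/.

[siwzɪfʊŋʒʊti]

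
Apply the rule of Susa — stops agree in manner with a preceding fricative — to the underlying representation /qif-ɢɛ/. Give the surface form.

[qifʁɛ]

The rule targets /ɢ/ (voiced uvular stop), which sits after the trigger /f/ (fricative).
A voiced uvular fricative is [ʁ], so the surface segment is [ʁ].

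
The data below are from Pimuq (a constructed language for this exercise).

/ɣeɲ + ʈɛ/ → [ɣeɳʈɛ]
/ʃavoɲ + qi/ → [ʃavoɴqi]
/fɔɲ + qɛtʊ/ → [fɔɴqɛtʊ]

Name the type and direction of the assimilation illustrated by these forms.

The segment that alternates is /ɲ/, which surfaces as [ɳ] when adjacent to /ʈ/.
The change palatal → retroflex matches the place of the following /ʈ/, identifying this as place assimilation.
Manner and voice are unchanged, so the assimilation is partial, not total.
The same holds elsewhere in the data: /ɲ/ → [ɴ] before /q/ (palatal → uvular, matching uvular) — only place changes, and always toward the following segment.
Since the segment that changes precedes the conditioning segment, the assimilation is regressive.

regressive place assimilation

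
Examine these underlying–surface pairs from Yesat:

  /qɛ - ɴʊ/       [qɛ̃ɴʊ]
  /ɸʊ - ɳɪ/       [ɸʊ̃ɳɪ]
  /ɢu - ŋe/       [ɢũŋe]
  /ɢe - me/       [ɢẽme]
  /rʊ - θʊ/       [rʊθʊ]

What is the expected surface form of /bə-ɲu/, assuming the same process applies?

[bə̃ɲu]

The data show regressive nasality assimilation (vowel nasalisation): /ɛ/ → [ɛ̃] before /ɴ/; /ʊ/ → [ʊ̃] before /ɳ/; /u/ → [ũ] before /ŋ/; /e/ → [ẽ] before /m/ — a vowel is nasalised by an immediately following nasal consonant.
No change occurs in [rʊθʊ] because the vowel at the boundary is adjacent to an oral consonant, not a nasal (/ʊ/ next to /θ/).
The vowel /ə/ is adjacent to the following nasal /ɲ/, so it acquires [+nasal] and surfaces as [ə̃].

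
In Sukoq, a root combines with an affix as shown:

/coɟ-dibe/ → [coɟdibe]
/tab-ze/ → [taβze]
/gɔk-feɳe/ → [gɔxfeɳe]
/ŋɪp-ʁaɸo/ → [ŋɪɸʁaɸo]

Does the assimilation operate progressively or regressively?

regressive

Comparing underlying and surface forms, /b/ → [β] is the alternation; the neighbouring /z/ is constant.
The change stop → fricative matches the manner of the following /z/, identifying this as manner assimilation.
The other alternating forms pattern the same way: /k/ → [x] before /f/ (stop → fricative, matching a fricative); /p/ → [ɸ] before /ʁ/ (stop → fricative, matching a fricative) — only manner changes, and always toward the following segment.
Nothing changes in [coɟdibe]: there the adjacent consonants already agree in manner (/ɟ/ and /d/ are both stops), so this form is consistent with the same rule.
Since the segment that changes precedes the conditioning segment, the assimilation is regressive.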